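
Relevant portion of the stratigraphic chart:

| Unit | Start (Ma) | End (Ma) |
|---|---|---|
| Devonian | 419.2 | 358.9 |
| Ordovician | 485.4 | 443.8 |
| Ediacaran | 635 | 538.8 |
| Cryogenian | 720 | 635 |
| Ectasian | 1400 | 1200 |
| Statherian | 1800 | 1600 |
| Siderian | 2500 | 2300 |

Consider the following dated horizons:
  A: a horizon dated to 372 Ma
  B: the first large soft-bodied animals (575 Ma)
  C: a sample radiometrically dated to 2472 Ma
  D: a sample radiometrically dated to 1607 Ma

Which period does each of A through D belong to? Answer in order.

A: 372 Ma lies in 419.2–358.9 Ma, so Devonian.
B: 575 Ma lies in 635–538.8 Ma, so Ediacaran.
C: 2472 Ma lies in 2500–2300 Ma, so Siderian.
D: 1607 Ma lies in 1800–1600 Ma, so Statherian.

A — Devonian; B — Ediacaran; C — Siderian; D — Statherian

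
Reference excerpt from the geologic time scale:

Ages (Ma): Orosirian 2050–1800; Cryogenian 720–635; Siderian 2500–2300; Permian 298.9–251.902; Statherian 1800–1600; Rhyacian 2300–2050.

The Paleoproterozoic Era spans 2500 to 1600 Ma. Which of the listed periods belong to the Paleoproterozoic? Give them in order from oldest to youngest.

Siderian, Rhyacian, Orosirian, Statherian

Periods with both bounds inside 2500–1600 Ma: Siderian (2500–2300), Rhyacian (2300–2050), Orosirian (2050–1800), Statherian (1800–1600).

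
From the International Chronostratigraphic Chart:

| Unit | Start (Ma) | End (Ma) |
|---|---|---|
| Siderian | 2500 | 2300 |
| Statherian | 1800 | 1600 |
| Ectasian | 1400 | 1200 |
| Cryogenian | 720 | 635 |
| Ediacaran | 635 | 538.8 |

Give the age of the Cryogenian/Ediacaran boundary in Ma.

635 Ma

The Cryogenian ends and the Ediacaran begins at 635 Ma.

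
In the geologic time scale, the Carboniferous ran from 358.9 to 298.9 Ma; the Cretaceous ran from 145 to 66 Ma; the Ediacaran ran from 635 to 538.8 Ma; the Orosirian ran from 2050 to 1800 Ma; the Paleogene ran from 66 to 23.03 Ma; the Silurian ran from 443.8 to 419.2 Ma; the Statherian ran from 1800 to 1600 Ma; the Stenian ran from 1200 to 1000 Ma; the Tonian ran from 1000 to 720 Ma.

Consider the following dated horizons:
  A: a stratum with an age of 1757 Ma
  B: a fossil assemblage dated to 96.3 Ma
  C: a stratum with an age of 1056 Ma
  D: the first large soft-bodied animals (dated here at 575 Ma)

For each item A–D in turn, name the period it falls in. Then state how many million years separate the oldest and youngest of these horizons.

A — Statherian; B — Cretaceous; C — Stenian; D — Ediacaran; span 1660.7 million years

Match each age against the start–end ranges in the excerpt: A = 1757 Ma → Statherian (1800–1600); B = 96.3 Ma → Cretaceous (145–66); C = 1056 Ma → Stenian (1200–1000); D = 575 Ma → Ediacaran (635–538.8).
The largest age is 1757 Ma and the smallest is 96.3 Ma; their difference is 1660.7 Myr.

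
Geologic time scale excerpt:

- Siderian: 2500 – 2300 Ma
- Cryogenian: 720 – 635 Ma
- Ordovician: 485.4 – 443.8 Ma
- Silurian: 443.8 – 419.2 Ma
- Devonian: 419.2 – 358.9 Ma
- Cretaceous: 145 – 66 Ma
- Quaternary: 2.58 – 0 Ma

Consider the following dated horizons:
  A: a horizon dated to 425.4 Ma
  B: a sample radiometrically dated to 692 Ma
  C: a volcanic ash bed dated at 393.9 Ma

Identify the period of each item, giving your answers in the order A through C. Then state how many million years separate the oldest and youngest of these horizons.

Match each age against the start–end ranges in the excerpt: A = 425.4 Ma → Silurian (443.8–419.2); B = 692 Ma → Cryogenian (720–635); C = 393.9 Ma → Devonian (419.2–358.9).
The largest age is 692 Ma and the smallest is 393.9 Ma; their difference is 298.1 Myr.

A — Silurian; B — Cryogenian; C — Devonian; span 298.1 million years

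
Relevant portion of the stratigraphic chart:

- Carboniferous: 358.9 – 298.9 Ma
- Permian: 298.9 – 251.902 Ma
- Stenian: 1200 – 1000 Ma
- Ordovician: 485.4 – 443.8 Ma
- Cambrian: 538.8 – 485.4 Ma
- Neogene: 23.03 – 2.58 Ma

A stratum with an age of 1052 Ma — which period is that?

1052 Ma lies between 1200 and 1000 Ma, so it falls in the Stenian.

Stenian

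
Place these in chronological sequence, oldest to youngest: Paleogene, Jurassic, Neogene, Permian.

Era membership (oldest first within each) — Paleozoic: Permian; Mesozoic: Jurassic; Cenozoic: Paleogene, Neogene. Paleozoic precedes Mesozoic, which precedes Cenozoic. Concatenating the groups in that era order gives oldest to youngest directly.

Permian, Jurassic, Paleogene, Neogene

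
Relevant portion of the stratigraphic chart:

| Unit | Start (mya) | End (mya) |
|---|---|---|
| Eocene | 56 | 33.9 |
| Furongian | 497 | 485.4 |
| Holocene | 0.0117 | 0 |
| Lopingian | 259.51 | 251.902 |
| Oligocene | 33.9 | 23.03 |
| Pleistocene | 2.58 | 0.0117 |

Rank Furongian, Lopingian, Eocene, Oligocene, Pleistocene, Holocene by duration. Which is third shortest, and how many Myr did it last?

Start − end for each: Furongian 497 − 485.4 = 11.6; Lopingian 259.51 − 251.902 = 7.608; Eocene 56 − 33.9 = 22.1; Oligocene 33.9 − 23.03 = 10.87; Pleistocene 2.58 − 0.0117 = 2.5683; Holocene 0.0117 − 0 = 0.0117.
Ranking these from shortest: Holocene < Pleistocene < Lopingian < Oligocene < Furongian < Eocene.
Position 3 in that ranking is Lopingian, which lasted 7.608 Myr.

Lopingian, 7.608 million years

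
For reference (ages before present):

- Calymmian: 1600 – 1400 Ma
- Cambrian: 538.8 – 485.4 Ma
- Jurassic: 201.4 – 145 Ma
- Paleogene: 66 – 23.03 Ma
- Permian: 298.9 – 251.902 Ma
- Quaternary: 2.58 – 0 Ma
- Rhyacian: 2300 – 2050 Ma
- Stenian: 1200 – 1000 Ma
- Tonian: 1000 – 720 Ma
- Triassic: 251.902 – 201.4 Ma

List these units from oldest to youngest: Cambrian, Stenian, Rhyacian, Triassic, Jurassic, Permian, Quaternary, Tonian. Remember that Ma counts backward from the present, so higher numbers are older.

Sorting by start age (descending Ma, since larger Ma = older): Rhyacian start 2300, Stenian start 1200, Tonian start 1000, Cambrian start 538.8, Permian start 298.9, Triassic start 251.902, Jurassic start 201.4, Quaternary start 2.58.

Rhyacian, Stenian, Tonian, Cambrian, Permian, Triassic, Jurassic, Quaternary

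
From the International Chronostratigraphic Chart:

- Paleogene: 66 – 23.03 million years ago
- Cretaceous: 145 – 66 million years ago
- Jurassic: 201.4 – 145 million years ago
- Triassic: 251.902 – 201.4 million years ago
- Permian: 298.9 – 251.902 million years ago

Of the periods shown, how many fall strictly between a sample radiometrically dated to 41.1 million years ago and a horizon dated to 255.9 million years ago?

3

The older date is 255.9 Ma and the younger is 41.1 Ma.
Periods with start < 255.9 and end > 41.1 Ma: Triassic (251.902–201.4), Jurassic (201.4–145), Cretaceous (145–66).
That is 3 complete periods.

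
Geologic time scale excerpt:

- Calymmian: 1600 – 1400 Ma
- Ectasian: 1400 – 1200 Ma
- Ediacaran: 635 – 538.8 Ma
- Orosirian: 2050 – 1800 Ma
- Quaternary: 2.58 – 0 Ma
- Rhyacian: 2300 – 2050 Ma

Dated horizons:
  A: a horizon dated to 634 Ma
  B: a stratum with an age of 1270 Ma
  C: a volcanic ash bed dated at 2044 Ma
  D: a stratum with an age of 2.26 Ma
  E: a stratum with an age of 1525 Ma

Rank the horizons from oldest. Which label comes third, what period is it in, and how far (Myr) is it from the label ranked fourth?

B, in the Ectasian; 636 million years to A

Sorted oldest-first by Ma: C (2044), E (1525), B (1270), A (634), D (2.26).
The third oldest is B at 1270 Ma, which lies in 1400–1200 Ma: the Ectasian.
The fourth oldest is A at 634 Ma; separation = |1270 − 634| = 636 Myr.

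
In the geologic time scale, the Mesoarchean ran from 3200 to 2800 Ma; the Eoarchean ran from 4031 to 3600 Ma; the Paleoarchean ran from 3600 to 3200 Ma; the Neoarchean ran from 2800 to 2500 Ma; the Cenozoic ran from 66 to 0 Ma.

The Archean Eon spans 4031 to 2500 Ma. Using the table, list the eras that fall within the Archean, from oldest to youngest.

Eras with both bounds inside 4031–2500 Ma: Eoarchean (4031–3600), Paleoarchean (3600–3200), Mesoarchean (3200–2800), Neoarchean (2800–2500).

Eoarchean, Paleoarchean, Mesoarchean, Neoarchean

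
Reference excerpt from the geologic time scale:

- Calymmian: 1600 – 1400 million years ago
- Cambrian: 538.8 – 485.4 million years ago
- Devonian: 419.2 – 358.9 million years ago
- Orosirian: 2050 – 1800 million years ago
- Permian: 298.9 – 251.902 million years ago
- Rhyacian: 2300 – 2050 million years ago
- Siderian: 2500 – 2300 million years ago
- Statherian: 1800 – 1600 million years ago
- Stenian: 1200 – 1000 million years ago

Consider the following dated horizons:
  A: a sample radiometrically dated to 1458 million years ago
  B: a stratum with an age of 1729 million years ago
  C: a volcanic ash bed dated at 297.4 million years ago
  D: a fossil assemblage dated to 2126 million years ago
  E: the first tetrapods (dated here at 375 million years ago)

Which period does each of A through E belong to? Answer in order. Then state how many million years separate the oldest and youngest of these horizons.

A: 1458 Ma lies in 1600–1400 Ma, so Calymmian.
B: 1729 Ma lies in 1800–1600 Ma, so Statherian.
C: 297.4 Ma lies in 298.9–251.902 Ma, so Permian.
D: 2126 Ma lies in 2300–2050 Ma, so Rhyacian.
E: 375 Ma lies in 419.2–358.9 Ma, so Devonian.
Oldest = 2126 Ma, youngest = 297.4 Ma → span 1828.6 Myr.

A — Calymmian; B — Statherian; C — Permian; D — Rhyacian; E — Devonian; span 1828.6 million years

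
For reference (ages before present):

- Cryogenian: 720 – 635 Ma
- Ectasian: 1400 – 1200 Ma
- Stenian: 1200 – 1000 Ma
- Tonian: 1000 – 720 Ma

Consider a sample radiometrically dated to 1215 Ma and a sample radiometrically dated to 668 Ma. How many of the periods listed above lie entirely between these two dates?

1215 Ma sits inside the Ectasian (1400–1200) and 668 Ma inside the Cryogenian (720–635); neither of those is wholly between the two dates.
The listed periods lying completely between them are Stenian, Tonian — 2 in all.

2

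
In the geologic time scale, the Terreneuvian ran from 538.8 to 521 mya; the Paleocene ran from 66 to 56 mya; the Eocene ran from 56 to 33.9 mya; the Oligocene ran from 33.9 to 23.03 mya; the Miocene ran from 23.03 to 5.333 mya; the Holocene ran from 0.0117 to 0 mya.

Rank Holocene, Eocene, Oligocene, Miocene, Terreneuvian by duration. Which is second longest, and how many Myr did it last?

Start − end for each: Holocene 0.0117 − 0 = 0.0117; Eocene 56 − 33.9 = 22.1; Oligocene 33.9 − 23.03 = 10.87; Miocene 23.03 − 5.333 = 17.697; Terreneuvian 538.8 − 521 = 17.8.
Ranking these from longest: Eocene > Terreneuvian > Miocene > Oligocene > Holocene.
Position 2 in that ranking is Terreneuvian, which lasted 17.8 Myr.

Terreneuvian, 17.8 million years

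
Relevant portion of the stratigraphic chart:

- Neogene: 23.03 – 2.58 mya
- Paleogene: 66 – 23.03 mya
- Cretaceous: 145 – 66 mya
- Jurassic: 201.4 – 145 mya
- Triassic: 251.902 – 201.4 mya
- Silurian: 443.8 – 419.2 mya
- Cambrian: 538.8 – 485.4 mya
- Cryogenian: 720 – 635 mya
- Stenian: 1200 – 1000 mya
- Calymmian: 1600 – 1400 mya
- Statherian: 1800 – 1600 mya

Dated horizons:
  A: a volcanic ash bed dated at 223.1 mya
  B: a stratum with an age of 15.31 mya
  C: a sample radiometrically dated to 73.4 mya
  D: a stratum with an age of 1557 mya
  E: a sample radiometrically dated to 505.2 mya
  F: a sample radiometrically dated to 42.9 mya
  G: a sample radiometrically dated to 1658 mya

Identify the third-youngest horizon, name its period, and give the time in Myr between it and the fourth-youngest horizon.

C, in the Cretaceous; 149.7 million years to A

Sorted youngest-first by Ma: B (15.31), F (42.9), C (73.4), A (223.1), E (505.2), D (1557), G (1658).
The third youngest is C at 73.4 Ma, which lies in 145–66 Ma: the Cretaceous.
The fourth youngest is A at 223.1 Ma; separation = |73.4 − 223.1| = 149.7 Myr.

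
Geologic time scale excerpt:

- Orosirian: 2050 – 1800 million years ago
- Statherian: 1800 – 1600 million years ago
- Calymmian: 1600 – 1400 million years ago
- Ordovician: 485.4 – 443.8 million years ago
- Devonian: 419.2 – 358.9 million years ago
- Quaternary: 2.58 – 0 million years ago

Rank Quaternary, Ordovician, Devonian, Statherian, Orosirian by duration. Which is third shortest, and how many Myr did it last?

Start − end for each: Quaternary 2.58 − 0 = 2.58; Ordovician 485.4 − 443.8 = 41.6; Devonian 419.2 − 358.9 = 60.3; Statherian 1800 − 1600 = 200; Orosirian 2050 − 1800 = 250.
Ranking these from shortest: Quaternary < Ordovician < Devonian < Statherian < Orosirian.
Position 3 in that ranking is Devonian, which lasted 60.3 Myr.

Devonian, 60.3 million years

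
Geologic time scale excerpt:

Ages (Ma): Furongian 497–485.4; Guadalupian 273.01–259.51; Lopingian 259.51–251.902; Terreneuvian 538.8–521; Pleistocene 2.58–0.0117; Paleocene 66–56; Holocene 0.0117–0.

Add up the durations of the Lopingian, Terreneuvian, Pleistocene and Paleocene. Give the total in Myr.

37.9763 million years

Duration is start − end for each: (259.51 − 251.902) + (538.8 − 521) + (2.58 − 0.0117) + (66 − 56).
That is 7.608 + 17.8 + 2.5683 + 10, which totals 37.9763 million years.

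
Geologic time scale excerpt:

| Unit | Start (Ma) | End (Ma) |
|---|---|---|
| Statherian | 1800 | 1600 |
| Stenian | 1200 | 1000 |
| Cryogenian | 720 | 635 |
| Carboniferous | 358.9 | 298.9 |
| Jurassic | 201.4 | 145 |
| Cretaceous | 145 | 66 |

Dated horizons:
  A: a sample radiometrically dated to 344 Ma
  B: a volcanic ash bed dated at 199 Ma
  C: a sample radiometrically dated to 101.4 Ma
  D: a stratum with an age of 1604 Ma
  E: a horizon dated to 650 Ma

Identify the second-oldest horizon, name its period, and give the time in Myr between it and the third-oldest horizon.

Sorted oldest-first by Ma: D (1604), E (650), A (344), B (199), C (101.4).
The second oldest is E at 650 Ma, which lies in 720–635 Ma: the Cryogenian.
The third oldest is A at 344 Ma; separation = |650 − 344| = 306 Myr.

E, in the Cryogenian; 306 million years to A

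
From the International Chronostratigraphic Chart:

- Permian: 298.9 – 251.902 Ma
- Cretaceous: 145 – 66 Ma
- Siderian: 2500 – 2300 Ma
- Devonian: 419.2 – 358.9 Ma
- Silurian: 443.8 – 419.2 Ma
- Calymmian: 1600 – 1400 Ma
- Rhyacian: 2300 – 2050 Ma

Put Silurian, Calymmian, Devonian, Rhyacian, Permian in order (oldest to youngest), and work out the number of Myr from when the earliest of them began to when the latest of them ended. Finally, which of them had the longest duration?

From the excerpt: Silurian 443.8–419.2; Calymmian 1600–1400; Devonian 419.2–358.9; Rhyacian 2300–2050; Permian 298.9–251.902 (Ma).
Larger Ma is earlier, so the oldest is Rhyacian and the youngest is Permian; oldest to youngest: Rhyacian, Calymmian, Silurian, Devonian, Permian.
Oldest start 2300 minus youngest end 251.902 gives 2048.098 Myr overall.
Individual lengths (start − end): Rhyacian 250; Silurian 24.6; Devonian 60.3; Calymmian 200; Permian 46.998. The largest is Rhyacian at 250 Myr.

Rhyacian, Calymmian, Silurian, Devonian, Permian; total span 2048.098 Myr; longest is Rhyacian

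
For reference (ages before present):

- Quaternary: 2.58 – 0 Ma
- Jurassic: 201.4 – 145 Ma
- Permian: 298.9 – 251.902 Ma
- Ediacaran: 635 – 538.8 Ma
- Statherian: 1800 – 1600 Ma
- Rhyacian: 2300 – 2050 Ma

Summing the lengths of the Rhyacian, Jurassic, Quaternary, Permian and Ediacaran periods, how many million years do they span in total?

452.178 million years

Each duration: Rhyacian = 250; Jurassic = 56.4; Quaternary = 2.58; Permian = 46.998; Ediacaran = 96.2.
Sum: 250 + 56.4 + 2.58 + 46.998 + 96.2 = 452.178 Myr.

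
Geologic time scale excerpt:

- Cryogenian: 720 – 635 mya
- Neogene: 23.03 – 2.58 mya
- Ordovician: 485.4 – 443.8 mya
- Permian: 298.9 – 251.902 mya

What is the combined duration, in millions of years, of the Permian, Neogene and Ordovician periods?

109.048 million years

Each duration: Permian = 46.998; Neogene = 20.45; Ordovician = 41.6.
Sum: 46.998 + 20.45 + 41.6 = 109.048 Myr.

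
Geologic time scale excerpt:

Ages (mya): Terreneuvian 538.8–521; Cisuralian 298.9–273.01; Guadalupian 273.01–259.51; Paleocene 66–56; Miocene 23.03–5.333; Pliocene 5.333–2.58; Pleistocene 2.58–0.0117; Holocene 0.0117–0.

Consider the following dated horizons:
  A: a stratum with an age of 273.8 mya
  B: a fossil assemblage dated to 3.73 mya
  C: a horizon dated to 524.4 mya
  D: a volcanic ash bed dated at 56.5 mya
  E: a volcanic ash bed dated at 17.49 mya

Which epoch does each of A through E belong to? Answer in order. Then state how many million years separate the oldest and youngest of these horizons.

A — Cisuralian; B — Pliocene; C — Terreneuvian; D — Paleocene; E — Miocene; span 520.67 million years

A: 273.8 Ma lies in 298.9–273.01 Ma, so Cisuralian.
B: 3.73 Ma lies in 5.333–2.58 Ma, so Pliocene.
C: 524.4 Ma lies in 538.8–521 Ma, so Terreneuvian.
D: 56.5 Ma lies in 66–56 Ma, so Paleocene.
E: 17.49 Ma lies in 23.03–5.333 Ma, so Miocene.
Oldest = 524.4 Ma, youngest = 3.73 Ma → span 520.67 Myr.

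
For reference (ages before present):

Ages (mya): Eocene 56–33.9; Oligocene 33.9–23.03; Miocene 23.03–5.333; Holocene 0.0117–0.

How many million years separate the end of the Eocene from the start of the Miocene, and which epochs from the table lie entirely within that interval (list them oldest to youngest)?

End of Eocene = 33.9 Ma; start of Miocene = 23.03 Ma.
Gap = 33.9 − 23.03 = 10.87 Myr.
Epochs wholly inside 33.9–23.03 Ma: Oligocene (33.9–23.03).

10.87 million years; Oligocene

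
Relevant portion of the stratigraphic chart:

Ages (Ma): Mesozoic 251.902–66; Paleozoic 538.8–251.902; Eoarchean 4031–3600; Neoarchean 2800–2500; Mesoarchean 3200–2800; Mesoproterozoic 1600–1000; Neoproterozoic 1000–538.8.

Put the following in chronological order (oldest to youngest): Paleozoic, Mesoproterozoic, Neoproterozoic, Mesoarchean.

The oldest of these is Mesoarchean (starts 3200 Ma) and the youngest is Paleozoic (ends 251.902 Ma).
In between, by decreasing start age: Mesoproterozoic (1600), Neoproterozoic (1000).

Mesoarchean, Mesoproterozoic, Neoproterozoic, Paleozoic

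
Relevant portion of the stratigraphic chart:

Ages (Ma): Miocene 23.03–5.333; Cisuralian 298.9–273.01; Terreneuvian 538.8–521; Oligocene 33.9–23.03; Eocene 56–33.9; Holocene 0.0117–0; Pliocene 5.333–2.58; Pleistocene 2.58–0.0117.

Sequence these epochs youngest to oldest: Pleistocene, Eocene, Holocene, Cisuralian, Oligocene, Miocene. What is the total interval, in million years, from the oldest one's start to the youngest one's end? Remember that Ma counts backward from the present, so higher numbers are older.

Holocene → Pleistocene → Miocene → Oligocene → Eocene → Cisuralian; total span 298.9 Myr

Start ages (Ma): Cisuralian 298.9, Eocene 56, Oligocene 33.9, Miocene 23.03, Pleistocene 2.58, Holocene 0.0117.
Ordered youngest to oldest: Holocene, Pleistocene, Miocene, Oligocene, Eocene, Cisuralian.
Span = 298.9 − 0 = 298.9 Myr.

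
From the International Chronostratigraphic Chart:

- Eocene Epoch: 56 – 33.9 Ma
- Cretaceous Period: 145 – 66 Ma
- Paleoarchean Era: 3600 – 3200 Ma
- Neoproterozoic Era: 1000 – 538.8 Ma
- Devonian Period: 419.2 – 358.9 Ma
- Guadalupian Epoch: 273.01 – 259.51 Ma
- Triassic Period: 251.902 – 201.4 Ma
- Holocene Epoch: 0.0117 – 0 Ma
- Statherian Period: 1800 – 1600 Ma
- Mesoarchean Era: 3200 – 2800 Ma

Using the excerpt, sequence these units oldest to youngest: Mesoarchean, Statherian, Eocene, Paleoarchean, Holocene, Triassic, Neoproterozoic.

The oldest of these is Paleoarchean (starts 3600 Ma) and the youngest is Holocene (ends 0 Ma).
In between, by decreasing start age: Mesoarchean (3200), Statherian (1800), Neoproterozoic (1000), Triassic (251.902), Eocene (56).

Paleoarchean, then Mesoarchean, then Statherian, then Neoproterozoic, then Triassic, then Eocene, then Holocene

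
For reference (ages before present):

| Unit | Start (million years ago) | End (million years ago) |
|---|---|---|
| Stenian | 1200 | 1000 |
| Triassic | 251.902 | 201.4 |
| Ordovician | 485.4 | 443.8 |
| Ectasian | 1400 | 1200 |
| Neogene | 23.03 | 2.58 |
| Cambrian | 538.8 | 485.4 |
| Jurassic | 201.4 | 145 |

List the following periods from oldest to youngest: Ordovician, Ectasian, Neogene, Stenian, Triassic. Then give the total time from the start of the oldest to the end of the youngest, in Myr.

Start ages (Ma): Ectasian 1400, Stenian 1200, Ordovician 485.4, Triassic 251.902, Neogene 23.03.
Ordered oldest to youngest: Ectasian, Stenian, Ordovician, Triassic, Neogene.
Span = 1400 − 2.58 = 1397.42 Myr.

Ectasian, Stenian, Ordovician, Triassic, Neogene; total span 1397.42 Myr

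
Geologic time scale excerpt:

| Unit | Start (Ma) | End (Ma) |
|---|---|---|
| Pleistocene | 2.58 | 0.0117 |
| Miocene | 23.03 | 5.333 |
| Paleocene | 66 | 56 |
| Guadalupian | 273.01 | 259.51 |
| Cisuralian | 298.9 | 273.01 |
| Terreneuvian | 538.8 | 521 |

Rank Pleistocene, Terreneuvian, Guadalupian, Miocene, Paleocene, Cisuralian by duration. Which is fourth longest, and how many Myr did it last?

Guadalupian, 13.5 million years

Durations: Pleistocene 2.5683; Terreneuvian 17.8; Guadalupian 13.5; Miocene 17.697; Paleocene 10; Cisuralian 25.89 Myr.
Sorted longest-first: Cisuralian (25.89), Terreneuvian (17.8), Miocene (17.697), Guadalupian (13.5), Paleocene (10), Pleistocene (2.5683).
The fourth longest is Guadalupian at 13.5 Myr.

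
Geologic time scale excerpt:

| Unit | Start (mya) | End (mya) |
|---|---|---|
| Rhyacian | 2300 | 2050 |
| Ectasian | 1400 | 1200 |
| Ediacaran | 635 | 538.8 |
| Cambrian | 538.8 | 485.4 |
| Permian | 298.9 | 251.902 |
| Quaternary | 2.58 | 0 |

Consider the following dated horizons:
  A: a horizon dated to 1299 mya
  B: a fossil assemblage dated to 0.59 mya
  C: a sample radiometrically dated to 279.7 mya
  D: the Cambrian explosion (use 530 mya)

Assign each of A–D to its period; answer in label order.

A — Ectasian; B — Quaternary; C — Permian; D — Cambrian

A: 1299 Ma lies in 1400–1200 Ma, so Ectasian.
B: 0.59 Ma lies in 2.58–0 Ma, so Quaternary.
C: 279.7 Ma lies in 298.9–251.902 Ma, so Permian.
D: 530 Ma lies in 538.8–485.4 Ma, so Cambrian.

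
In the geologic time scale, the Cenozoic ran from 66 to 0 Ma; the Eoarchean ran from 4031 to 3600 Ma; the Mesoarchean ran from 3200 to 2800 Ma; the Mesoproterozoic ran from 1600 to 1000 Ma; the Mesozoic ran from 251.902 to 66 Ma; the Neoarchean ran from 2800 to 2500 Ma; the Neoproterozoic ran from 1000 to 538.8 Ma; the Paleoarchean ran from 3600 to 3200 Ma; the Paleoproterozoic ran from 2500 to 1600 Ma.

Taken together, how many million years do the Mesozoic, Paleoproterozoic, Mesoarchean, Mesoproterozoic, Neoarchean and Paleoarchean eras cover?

2785.902 million years

Each duration: Mesozoic = 185.902; Paleoproterozoic = 900; Mesoarchean = 400; Mesoproterozoic = 600; Neoarchean = 300; Paleoarchean = 400.
Sum: 185.902 + 900 + 400 + 600 + 300 + 400 = 2785.902 Myr.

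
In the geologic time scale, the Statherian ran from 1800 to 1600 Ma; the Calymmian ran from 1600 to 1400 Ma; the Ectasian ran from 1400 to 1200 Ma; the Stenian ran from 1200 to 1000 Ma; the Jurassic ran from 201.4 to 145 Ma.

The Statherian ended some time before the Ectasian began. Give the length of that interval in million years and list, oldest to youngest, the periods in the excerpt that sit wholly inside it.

200 million years; Calymmian

The Statherian closes at 1600 Ma and the Ectasian opens at 1400 Ma, so the interval is 1600 − 1400 = 200 Myr.
A period fits inside if it starts at or after 1600 Ma and ends at or before 1400 Ma; oldest first that gives Calymmian.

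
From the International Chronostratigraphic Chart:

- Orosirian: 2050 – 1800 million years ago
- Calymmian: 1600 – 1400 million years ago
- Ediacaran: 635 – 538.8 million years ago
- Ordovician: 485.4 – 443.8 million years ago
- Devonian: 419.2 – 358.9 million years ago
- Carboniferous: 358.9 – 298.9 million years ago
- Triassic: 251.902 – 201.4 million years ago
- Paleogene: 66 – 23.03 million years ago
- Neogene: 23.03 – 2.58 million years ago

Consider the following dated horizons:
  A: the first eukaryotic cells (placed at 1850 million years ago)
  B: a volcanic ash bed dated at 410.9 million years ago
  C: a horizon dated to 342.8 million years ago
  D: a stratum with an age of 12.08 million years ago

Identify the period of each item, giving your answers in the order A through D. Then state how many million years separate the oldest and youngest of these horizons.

A — Orosirian; B — Devonian; C — Carboniferous; D — Neogene; span 1837.92 million years

Match each age against the start–end ranges in the excerpt: A = 1850 Ma → Orosirian (2050–1800); B = 410.9 Ma → Devonian (419.2–358.9); C = 342.8 Ma → Carboniferous (358.9–298.9); D = 12.08 Ma → Neogene (23.03–2.58).
The largest age is 1850 Ma and the smallest is 12.08 Ma; their difference is 1837.92 Myr.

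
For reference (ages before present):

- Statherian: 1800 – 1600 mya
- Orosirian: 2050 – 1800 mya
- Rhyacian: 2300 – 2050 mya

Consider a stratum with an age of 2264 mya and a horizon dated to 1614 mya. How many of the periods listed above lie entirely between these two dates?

1

2264 Ma sits inside the Rhyacian (2300–2050) and 1614 Ma inside the Statherian (1800–1600); neither of those is wholly between the two dates.
The listed periods lying completely between them are Orosirian — 1 in all.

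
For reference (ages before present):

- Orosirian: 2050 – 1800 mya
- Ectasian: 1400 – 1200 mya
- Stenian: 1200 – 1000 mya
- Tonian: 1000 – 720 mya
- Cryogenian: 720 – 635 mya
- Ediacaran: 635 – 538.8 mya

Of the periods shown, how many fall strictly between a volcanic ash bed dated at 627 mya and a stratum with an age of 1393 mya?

1393 Ma sits inside the Ectasian (1400–1200) and 627 Ma inside the Ediacaran (635–538.8); neither of those is wholly between the two dates.
The listed periods lying completely between them are Stenian, Tonian, Cryogenian — 3 in all.

3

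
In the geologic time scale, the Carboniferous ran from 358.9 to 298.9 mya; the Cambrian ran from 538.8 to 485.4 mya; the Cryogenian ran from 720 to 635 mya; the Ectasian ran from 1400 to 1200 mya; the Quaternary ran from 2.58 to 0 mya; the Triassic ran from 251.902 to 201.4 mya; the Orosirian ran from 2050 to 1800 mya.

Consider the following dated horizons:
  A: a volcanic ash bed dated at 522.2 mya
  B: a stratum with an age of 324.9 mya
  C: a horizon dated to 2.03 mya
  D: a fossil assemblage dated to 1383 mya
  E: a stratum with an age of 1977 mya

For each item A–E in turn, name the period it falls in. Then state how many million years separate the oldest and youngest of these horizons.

Match each age against the start–end ranges in the excerpt: A = 522.2 Ma → Cambrian (538.8–485.4); B = 324.9 Ma → Carboniferous (358.9–298.9); C = 2.03 Ma → Quaternary (2.58–0); D = 1383 Ma → Ectasian (1400–1200); E = 1977 Ma → Orosirian (2050–1800).
The largest age is 1977 Ma and the smallest is 2.03 Ma; their difference is 1974.97 Myr.

A — Cambrian; B — Carboniferous; C — Quaternary; D — Ectasian; E — Orosirian; span 1974.97 million years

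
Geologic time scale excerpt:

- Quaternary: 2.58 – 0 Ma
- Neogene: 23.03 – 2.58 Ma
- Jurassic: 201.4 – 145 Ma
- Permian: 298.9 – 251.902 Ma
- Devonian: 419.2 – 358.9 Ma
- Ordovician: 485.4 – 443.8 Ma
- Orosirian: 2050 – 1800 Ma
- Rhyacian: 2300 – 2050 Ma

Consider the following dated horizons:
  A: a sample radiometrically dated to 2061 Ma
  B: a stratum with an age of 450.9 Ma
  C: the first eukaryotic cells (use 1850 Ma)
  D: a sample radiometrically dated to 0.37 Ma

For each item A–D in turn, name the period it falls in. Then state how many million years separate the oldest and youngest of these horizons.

A — Rhyacian; B — Ordovician; C — Orosirian; D — Quaternary; span 2060.63 million years

Match each age against the start–end ranges in the excerpt: A = 2061 Ma → Rhyacian (2300–2050); B = 450.9 Ma → Ordovician (485.4–443.8); C = 1850 Ma → Orosirian (2050–1800); D = 0.37 Ma → Quaternary (2.58–0).
The largest age is 2061 Ma and the smallest is 0.37 Ma; their difference is 2060.63 Myr.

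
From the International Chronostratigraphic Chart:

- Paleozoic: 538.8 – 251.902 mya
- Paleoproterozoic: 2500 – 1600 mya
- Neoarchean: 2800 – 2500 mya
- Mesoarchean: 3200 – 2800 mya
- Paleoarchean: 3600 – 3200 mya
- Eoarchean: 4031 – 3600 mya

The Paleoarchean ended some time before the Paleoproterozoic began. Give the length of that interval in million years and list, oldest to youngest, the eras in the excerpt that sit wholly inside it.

The Paleoarchean closes at 3200 Ma and the Paleoproterozoic opens at 2500 Ma, so the interval is 3200 − 2500 = 700 Myr.
An era fits inside if it starts at or after 3200 Ma and ends at or before 2500 Ma; oldest first that gives Mesoarchean, Neoarchean.

700 million years; Mesoarchean, Neoarchean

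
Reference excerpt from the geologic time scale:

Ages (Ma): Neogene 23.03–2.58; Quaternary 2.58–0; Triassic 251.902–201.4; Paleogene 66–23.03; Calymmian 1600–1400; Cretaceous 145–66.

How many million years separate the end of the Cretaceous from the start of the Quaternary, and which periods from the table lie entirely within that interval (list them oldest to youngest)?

End of Cretaceous = 66 Ma; start of Quaternary = 2.58 Ma.
Gap = 66 − 2.58 = 63.42 Myr.
Periods wholly inside 66–2.58 Ma: Paleogene (66–23.03), Neogene (23.03–2.58).

63.42 million years; Paleogene, Neogene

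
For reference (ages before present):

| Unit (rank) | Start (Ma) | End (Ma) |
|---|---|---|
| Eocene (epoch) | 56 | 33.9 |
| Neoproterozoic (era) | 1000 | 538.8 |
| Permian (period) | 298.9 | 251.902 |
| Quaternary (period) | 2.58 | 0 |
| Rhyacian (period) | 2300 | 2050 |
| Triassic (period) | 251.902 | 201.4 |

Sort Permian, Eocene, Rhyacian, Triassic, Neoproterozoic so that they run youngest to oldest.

Eocene → Triassic → Permian → Neoproterozoic → Rhyacian

Read off each span (Ma): Permian 298.9–251.902; Eocene 56–33.9; Rhyacian 2300–2050; Triassic 251.902–201.4; Neoproterozoic 1000–538.8.
Larger Ma is older, so oldest→youngest is Rhyacian, Neoproterozoic, Permian, Triassic, Eocene; reverse it for youngest→oldest.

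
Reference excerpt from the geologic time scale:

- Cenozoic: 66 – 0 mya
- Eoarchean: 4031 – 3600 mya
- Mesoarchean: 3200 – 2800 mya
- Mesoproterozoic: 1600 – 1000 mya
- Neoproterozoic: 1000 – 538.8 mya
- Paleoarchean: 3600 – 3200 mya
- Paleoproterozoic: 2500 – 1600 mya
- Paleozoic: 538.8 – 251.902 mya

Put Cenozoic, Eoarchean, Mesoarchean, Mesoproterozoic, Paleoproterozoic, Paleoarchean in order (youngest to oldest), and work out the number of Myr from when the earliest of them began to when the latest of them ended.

Cenozoic, Mesoproterozoic, Paleoproterozoic, Mesoarchean, Paleoarchean, Eoarchean; total span 4031 Myr

From the excerpt: Cenozoic 66–0; Eoarchean 4031–3600; Mesoarchean 3200–2800; Mesoproterozoic 1600–1000; Paleoproterozoic 2500–1600; Paleoarchean 3600–3200 (Ma).
Larger Ma is earlier, so the oldest is Eoarchean and the youngest is Cenozoic; youngest to oldest: Cenozoic, Mesoproterozoic, Paleoproterozoic, Mesoarchean, Paleoarchean, Eoarchean.
Oldest start 4031 minus youngest end 0 gives 4031 Myr overall.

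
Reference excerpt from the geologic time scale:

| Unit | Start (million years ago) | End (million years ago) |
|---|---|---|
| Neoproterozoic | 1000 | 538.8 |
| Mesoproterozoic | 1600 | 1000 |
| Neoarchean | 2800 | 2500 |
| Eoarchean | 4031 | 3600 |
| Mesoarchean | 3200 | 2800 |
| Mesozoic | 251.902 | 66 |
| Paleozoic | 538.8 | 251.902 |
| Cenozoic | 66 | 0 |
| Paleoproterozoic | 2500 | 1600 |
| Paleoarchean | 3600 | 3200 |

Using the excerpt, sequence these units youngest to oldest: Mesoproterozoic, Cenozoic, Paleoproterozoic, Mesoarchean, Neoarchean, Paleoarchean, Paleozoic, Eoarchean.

Cenozoic, then Paleozoic, then Mesoproterozoic, then Paleoproterozoic, then Neoarchean, then Mesoarchean, then Paleoarchean, then Eoarchean

Read off each span (Ma): Mesoproterozoic 1600–1000; Cenozoic 66–0; Paleoproterozoic 2500–1600; Mesoarchean 3200–2800; Neoarchean 2800–2500; Paleoarchean 3600–3200; Paleozoic 538.8–251.902; Eoarchean 4031–3600.
Larger Ma is older, so oldest→youngest is Eoarchean, Paleoarchean, Mesoarchean, Neoarchean, Paleoproterozoic, Mesoproterozoic, Paleozoic, Cenozoic; reverse it for youngest→oldest.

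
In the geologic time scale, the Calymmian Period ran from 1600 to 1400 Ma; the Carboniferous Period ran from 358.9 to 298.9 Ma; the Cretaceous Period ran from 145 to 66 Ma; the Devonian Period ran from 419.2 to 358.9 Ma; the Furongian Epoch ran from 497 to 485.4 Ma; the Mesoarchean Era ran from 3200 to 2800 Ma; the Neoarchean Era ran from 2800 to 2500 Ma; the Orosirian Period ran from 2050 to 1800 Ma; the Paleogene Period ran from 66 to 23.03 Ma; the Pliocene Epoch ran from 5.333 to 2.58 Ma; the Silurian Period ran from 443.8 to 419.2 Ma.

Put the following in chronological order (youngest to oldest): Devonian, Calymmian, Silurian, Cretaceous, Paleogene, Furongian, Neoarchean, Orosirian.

Read off each span (Ma): Devonian 419.2–358.9; Calymmian 1600–1400; Silurian 443.8–419.2; Cretaceous 145–66; Paleogene 66–23.03; Furongian 497–485.4; Neoarchean 2800–2500; Orosirian 2050–1800.
Larger Ma is older, so oldest→youngest is Neoarchean, Orosirian, Calymmian, Furongian, Silurian, Devonian, Cretaceous, Paleogene; reverse it for youngest→oldest.

Paleogene, then Cretaceous, then Devonian, then Silurian, then Furongian, then Calymmian, then Orosirian, then Neoarchean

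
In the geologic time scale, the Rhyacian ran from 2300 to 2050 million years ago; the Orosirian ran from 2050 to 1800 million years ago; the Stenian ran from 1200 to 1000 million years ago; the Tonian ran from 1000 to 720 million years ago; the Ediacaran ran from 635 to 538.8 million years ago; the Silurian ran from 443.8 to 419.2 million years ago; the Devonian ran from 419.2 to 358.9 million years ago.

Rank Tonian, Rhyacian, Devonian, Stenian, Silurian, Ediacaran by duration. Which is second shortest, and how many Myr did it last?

Devonian, 60.3 million years

Durations: Tonian 280; Rhyacian 250; Devonian 60.3; Stenian 200; Silurian 24.6; Ediacaran 96.2 Myr.
Sorted shortest-first: Silurian (24.6), Devonian (60.3), Ediacaran (96.2), Stenian (200), Rhyacian (250), Tonian (280).
The second shortest is Devonian at 60.3 Myr.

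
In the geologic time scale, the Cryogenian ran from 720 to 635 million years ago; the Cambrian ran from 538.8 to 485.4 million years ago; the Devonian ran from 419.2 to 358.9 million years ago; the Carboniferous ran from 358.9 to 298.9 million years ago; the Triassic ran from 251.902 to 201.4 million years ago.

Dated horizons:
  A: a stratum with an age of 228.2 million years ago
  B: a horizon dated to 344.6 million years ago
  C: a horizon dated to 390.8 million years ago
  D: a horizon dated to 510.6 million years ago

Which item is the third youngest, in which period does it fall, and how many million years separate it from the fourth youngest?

C, in the Devonian; 119.8 million years to D

Smaller Ma means younger, so youngest first: A 228.2 < B 344.6 < C 390.8 < D 510.6.
Counting 3 along gives C (390.8 Ma); the excerpt puts that inside the Devonian, 419.2–358.9 Ma.
Next in line is D (510.6 Ma), and 510.6 − 390.8 = 119.8 Myr.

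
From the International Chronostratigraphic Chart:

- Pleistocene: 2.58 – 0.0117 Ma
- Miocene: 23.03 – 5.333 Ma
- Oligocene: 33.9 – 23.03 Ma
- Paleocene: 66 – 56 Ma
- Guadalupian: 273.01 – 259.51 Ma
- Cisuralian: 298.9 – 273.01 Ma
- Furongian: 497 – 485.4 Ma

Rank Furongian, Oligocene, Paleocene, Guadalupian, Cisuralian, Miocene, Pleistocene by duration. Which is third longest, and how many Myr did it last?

Guadalupian, 13.5 million years

Durations: Furongian 11.6; Oligocene 10.87; Paleocene 10; Guadalupian 13.5; Cisuralian 25.89; Miocene 17.697; Pleistocene 2.5683 Myr.
Sorted longest-first: Cisuralian (25.89), Miocene (17.697), Guadalupian (13.5), Furongian (11.6), Oligocene (10.87), Paleocene (10), Pleistocene (2.5683).
The third longest is Guadalupian at 13.5 Myr.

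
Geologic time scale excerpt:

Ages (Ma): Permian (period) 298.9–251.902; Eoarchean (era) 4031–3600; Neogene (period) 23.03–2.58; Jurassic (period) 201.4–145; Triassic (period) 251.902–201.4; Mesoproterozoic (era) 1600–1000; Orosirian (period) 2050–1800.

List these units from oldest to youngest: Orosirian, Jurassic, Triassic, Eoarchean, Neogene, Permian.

Sorting by start age (descending Ma, since larger Ma = older): Eoarchean began 4031, Orosirian began 2050, Permian began 298.9, Triassic began 251.902, Jurassic began 201.4, Neogene began 23.03.

Eoarchean, then Orosirian, then Permian, then Triassic, then Jurassic, then Neogene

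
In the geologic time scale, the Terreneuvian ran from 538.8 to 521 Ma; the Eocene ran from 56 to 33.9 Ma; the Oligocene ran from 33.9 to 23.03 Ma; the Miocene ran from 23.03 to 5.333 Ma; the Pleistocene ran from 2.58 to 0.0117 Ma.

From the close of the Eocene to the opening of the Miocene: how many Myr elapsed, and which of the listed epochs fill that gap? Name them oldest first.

10.87 million years; Oligocene

End of Eocene = 33.9 Ma; start of Miocene = 23.03 Ma.
Gap = 33.9 − 23.03 = 10.87 Myr.
Epochs wholly inside 33.9–23.03 Ma: Oligocene (33.9–23.03).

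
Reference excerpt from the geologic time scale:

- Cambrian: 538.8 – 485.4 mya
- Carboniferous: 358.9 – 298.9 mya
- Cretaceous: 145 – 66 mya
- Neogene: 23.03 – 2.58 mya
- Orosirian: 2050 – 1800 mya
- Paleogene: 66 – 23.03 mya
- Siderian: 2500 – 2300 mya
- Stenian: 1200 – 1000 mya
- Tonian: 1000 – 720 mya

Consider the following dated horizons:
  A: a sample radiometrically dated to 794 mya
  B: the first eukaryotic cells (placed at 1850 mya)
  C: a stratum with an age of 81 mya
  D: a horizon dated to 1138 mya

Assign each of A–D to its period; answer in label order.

A — Tonian; B — Orosirian; C — Cretaceous; D — Stenian

Match each age against the start–end ranges in the excerpt: A = 794 Ma → Tonian (1000–720); B = 1850 Ma → Orosirian (2050–1800); C = 81 Ma → Cretaceous (145–66); D = 1138 Ma → Stenian (1200–1000).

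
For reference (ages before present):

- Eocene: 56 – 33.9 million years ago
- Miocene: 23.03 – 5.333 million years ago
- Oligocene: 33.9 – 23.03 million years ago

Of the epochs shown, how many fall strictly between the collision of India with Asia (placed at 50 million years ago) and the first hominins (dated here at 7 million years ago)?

1

The older date is 50 Ma and the younger is 7 Ma.
Epochs with start < 50 and end > 7 Ma: Oligocene (33.9–23.03).
That is 1 complete epoch.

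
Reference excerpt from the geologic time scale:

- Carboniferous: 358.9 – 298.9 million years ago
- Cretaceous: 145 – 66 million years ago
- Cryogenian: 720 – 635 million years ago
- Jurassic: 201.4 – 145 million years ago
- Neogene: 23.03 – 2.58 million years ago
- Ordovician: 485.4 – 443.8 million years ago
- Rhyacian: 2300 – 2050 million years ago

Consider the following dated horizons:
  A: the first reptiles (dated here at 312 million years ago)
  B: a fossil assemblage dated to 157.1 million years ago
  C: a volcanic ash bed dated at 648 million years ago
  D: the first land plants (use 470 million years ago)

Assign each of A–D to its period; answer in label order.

Match each age against the start–end ranges in the excerpt: A = 312 Ma → Carboniferous (358.9–298.9); B = 157.1 Ma → Jurassic (201.4–145); C = 648 Ma → Cryogenian (720–635); D = 470 Ma → Ordovician (485.4–443.8).

A — Carboniferous; B — Jurassic; C — Cryogenian; D — Ordovician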